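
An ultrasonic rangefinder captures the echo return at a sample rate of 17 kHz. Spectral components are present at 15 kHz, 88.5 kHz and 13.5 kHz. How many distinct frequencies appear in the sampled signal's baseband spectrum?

2

fs/2 = 8.5 kHz.
15 kHz > fs/2 = 8.5 kHz, folds to fs − 15 kHz = 2 kHz.
88.5 kHz mod fs = 3.5 kHz.
3.5 kHz ≤ fs/2 = 8.5 kHz, appears at 3.5 kHz.
13.5 kHz > fs/2 = 8.5 kHz, folds to fs − 13.5 kHz = 3.5 kHz.
Distinct values: {2 kHz, 3.5 kHz} → 2.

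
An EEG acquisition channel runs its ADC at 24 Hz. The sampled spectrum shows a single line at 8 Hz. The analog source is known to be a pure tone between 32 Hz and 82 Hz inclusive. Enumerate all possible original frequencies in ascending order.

32 Hz, 40 Hz, 56 Hz, 64 Hz, 80 Hz

Frequencies that alias to 8 Hz are k·fs ± 8 Hz for integer k ≥ 0.
k=0: 8 Hz.
k=1: 16 Hz, 32 Hz.
k=2: 40 Hz, 56 Hz.
k=3: 64 Hz, 80 Hz.
k=4: 88 Hz, 104 Hz.
Within [32 Hz, 82 Hz]: 32 Hz, 40 Hz, 56 Hz, 64 Hz, 80 Hz.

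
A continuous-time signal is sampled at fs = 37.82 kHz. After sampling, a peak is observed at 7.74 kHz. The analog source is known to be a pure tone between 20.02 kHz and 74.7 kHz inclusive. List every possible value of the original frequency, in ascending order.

Frequencies that alias to 7.74 kHz are k·fs ± 7.74 kHz for integer k ≥ 0.
k=0: 7.74 kHz.
k=1: 30.08 kHz, 45.56 kHz.
k=2: 67.9 kHz, 83.38 kHz.
k=3: 105.72 kHz, 121.2 kHz.
Within [20.02 kHz, 74.7 kHz]: 30.08 kHz, 45.56 kHz, 67.9 kHz.

30.08 kHz, 45.56 kHz, 67.9 kHz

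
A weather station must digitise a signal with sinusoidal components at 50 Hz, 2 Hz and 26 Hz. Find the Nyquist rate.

Highest-frequency component: 50 Hz.
Nyquist rate = 2 × 50 Hz = 100 Hz.

100 Hz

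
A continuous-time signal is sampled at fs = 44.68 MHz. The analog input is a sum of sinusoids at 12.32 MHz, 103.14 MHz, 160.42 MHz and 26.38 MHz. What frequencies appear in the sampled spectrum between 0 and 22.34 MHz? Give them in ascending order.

fs/2 = 22.34 MHz.
12.32 MHz ≤ fs/2 = 22.34 MHz, passes unchanged.
103.14 MHz mod fs = 13.78 MHz.
13.78 MHz ≤ fs/2 = 22.34 MHz, appears at 13.78 MHz.
160.42 MHz mod fs = 26.38 MHz.
26.38 MHz > fs/2 = 22.34 MHz, folds to fs − 26.38 MHz = 18.3 MHz.
26.38 MHz > fs/2 = 22.34 MHz, folds to fs − 26.38 MHz = 18.3 MHz.
Distinct values: {12.32 MHz, 13.78 MHz, 18.3 MHz}.

12.32 MHz, 13.78 MHz, 18.3 MHz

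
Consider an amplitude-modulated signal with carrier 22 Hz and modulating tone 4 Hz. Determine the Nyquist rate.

52 Hz

AM sidebands sit at fc ± fm = 18 Hz and 26 Hz.
Highest-frequency component: 26 Hz.
Nyquist rate = 2 × 26 Hz = 52 Hz.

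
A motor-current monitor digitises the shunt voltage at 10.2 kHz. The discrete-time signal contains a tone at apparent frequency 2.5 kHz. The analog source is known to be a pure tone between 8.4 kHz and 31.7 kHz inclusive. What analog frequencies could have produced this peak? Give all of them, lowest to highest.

Frequencies that alias to 2.5 kHz are k·fs ± 2.5 kHz for integer k ≥ 0.
k=0: 2.5 kHz.
k=1: 7.7 kHz, 12.7 kHz.
k=2: 17.9 kHz, 22.9 kHz.
k=3: 28.1 kHz, 33.1 kHz.
k=4: 38.3 kHz, 43.3 kHz.
Within [8.4 kHz, 31.7 kHz]: 12.7 kHz, 17.9 kHz, 22.9 kHz, 28.1 kHz.

12.7 kHz, 17.9 kHz, 22.9 kHz, 28.1 kHz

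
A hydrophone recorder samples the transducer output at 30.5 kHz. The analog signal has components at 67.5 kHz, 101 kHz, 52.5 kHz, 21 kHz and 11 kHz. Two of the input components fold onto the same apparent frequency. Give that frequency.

fs/2 = 15.25 kHz.
67.5 kHz mod fs = 6.5 kHz.
6.5 kHz ≤ fs/2 = 15.25 kHz, appears at 6.5 kHz.
101 kHz mod fs = 9.5 kHz.
9.5 kHz ≤ fs/2 = 15.25 kHz, appears at 9.5 kHz.
52.5 kHz mod fs = 22 kHz.
22 kHz > fs/2 = 15.25 kHz, folds to fs − 22 kHz = 8.5 kHz.
21 kHz > fs/2 = 15.25 kHz, folds to fs − 21 kHz = 9.5 kHz.
11 kHz ≤ fs/2 = 15.25 kHz, passes unchanged.
21 kHz and 101 kHz both map to 9.5 kHz.

9.5 kHz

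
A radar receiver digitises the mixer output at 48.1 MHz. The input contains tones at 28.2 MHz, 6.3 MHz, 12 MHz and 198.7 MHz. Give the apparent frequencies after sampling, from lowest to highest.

fs/2 = 24.05 MHz.
28.2 MHz > fs/2 = 24.05 MHz, folds to fs − 28.2 MHz = 19.9 MHz.
6.3 MHz ≤ fs/2 = 24.05 MHz, passes unchanged.
12 MHz ≤ fs/2 = 24.05 MHz, passes unchanged.
198.7 MHz mod fs = 6.3 MHz.
6.3 MHz ≤ fs/2 = 24.05 MHz, appears at 6.3 MHz.
Distinct values: {6.3 MHz, 12 MHz, 19.9 MHz}.

6.3 MHz, 12 MHz, 19.9 MHz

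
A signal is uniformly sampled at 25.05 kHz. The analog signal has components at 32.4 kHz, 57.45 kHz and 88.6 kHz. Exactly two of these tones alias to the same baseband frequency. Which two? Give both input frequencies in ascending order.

fs/2 = 12.525 kHz.
32.4 kHz mod fs = 7.35 kHz.
7.35 kHz ≤ fs/2 = 12.525 kHz, appears at 7.35 kHz.
57.45 kHz mod fs = 7.35 kHz.
7.35 kHz ≤ fs/2 = 12.525 kHz, appears at 7.35 kHz.
88.6 kHz mod fs = 13.45 kHz.
13.45 kHz > fs/2 = 12.525 kHz, folds to fs − 13.45 kHz = 11.6 kHz.
32.4 kHz and 57.45 kHz both map to 7.35 kHz.

32.4 kHz, 57.45 kHz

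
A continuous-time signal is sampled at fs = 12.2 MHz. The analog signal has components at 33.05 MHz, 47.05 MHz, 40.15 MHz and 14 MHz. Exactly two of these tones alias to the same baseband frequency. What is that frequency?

fs/2 = 6.1 MHz.
33.05 MHz mod fs = 8.65 MHz.
8.65 MHz > fs/2 = 6.1 MHz, folds to fs − 8.65 MHz = 3.55 MHz.
47.05 MHz mod fs = 10.45 MHz.
10.45 MHz > fs/2 = 6.1 MHz, folds to fs − 10.45 MHz = 1.75 MHz.
40.15 MHz mod fs = 3.55 MHz.
3.55 MHz ≤ fs/2 = 6.1 MHz, appears at 3.55 MHz.
14 MHz mod fs = 1.8 MHz.
1.8 MHz ≤ fs/2 = 6.1 MHz, appears at 1.8 MHz.
33.05 MHz and 40.15 MHz both map to 3.55 MHz.

3.55 MHz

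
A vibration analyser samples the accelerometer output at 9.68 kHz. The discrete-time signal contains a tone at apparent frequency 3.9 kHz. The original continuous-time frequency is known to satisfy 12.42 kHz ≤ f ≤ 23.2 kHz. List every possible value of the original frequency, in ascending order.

Frequencies that alias to 3.9 kHz are k·fs ± 3.9 kHz for integer k ≥ 0.
k=0: 3.9 kHz.
k=1: 5.78 kHz, 13.58 kHz.
k=2: 15.46 kHz, 23.26 kHz.
k=3: 25.14 kHz, 32.94 kHz.
Within [12.42 kHz, 23.2 kHz]: 13.58 kHz, 15.46 kHz.

13.58 kHz, 15.46 kHz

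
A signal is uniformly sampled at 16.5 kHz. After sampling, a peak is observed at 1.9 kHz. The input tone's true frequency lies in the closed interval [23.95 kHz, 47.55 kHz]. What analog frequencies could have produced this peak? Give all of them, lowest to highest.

Frequencies that alias to 1.9 kHz are k·fs ± 1.9 kHz for integer k ≥ 0.
k=0: 1.9 kHz.
k=1: 14.6 kHz, 18.4 kHz.
k=2: 31.1 kHz, 34.9 kHz.
k=3: 47.6 kHz, 51.4 kHz.
Within [23.95 kHz, 47.55 kHz]: 31.1 kHz, 34.9 kHz.

31.1 kHz, 34.9 kHz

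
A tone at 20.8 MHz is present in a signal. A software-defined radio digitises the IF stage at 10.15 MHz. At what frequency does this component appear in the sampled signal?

0.5 MHz

20.8 MHz mod fs = 0.5 MHz.
0.5 MHz ≤ fs/2 = 5.075 MHz, appears at 0.5 MHz.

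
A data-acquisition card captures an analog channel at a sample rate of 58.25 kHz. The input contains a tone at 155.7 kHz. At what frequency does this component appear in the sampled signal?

155.7 kHz mod fs = 39.2 kHz.
39.2 kHz > fs/2 = 29.125 kHz, folds to fs − 39.2 kHz = 19.05 kHz.

19.05 kHz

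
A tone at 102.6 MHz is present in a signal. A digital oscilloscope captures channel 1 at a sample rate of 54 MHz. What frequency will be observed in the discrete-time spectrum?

5.4 MHz

102.6 MHz mod fs = 48.6 MHz.
48.6 MHz > fs/2 = 27 MHz, folds to fs − 48.6 MHz = 5.4 MHz.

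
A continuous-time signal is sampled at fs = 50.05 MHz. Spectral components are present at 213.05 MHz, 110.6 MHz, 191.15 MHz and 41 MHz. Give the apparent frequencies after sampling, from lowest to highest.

fs/2 = 25.025 MHz.
213.05 MHz mod fs = 12.85 MHz.
12.85 MHz ≤ fs/2 = 25.025 MHz, appears at 12.85 MHz.
110.6 MHz mod fs = 10.5 MHz.
10.5 MHz ≤ fs/2 = 25.025 MHz, appears at 10.5 MHz.
191.15 MHz mod fs = 41 MHz.
41 MHz > fs/2 = 25.025 MHz, folds to fs − 41 MHz = 9.05 MHz.
41 MHz > fs/2 = 25.025 MHz, folds to fs − 41 MHz = 9.05 MHz.
Distinct values: {9.05 MHz, 10.5 MHz, 12.85 MHz}.

9.05 MHz, 10.5 MHz, 12.85 MHz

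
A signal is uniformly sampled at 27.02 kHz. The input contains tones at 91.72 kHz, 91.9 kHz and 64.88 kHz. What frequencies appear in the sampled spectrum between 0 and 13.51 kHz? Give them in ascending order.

fs/2 = 13.51 kHz.
91.72 kHz mod fs = 10.66 kHz.
10.66 kHz ≤ fs/2 = 13.51 kHz, appears at 10.66 kHz.
91.9 kHz mod fs = 10.84 kHz.
10.84 kHz ≤ fs/2 = 13.51 kHz, appears at 10.84 kHz.
64.88 kHz mod fs = 10.84 kHz.
10.84 kHz ≤ fs/2 = 13.51 kHz, appears at 10.84 kHz.
Distinct values: {10.66 kHz, 10.84 kHz}.

10.66 kHz, 10.84 kHz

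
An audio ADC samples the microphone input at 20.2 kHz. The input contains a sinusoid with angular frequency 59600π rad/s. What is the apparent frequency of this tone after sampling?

ω = 59600π rad/s → f = ω/(2π) = 29800 Hz = 29.8 kHz.
29.8 kHz mod fs = 9.6 kHz.
9.6 kHz ≤ fs/2 = 10.1 kHz, appears at 9.6 kHz.

9.6 kHz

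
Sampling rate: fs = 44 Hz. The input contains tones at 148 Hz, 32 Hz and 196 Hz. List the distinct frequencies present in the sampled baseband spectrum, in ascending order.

12 Hz, 16 Hz, 20 Hz

fs/2 = 22 Hz.
148 Hz mod fs = 16 Hz.
16 Hz ≤ fs/2 = 22 Hz, appears at 16 Hz.
32 Hz > fs/2 = 22 Hz, folds to fs − 32 Hz = 12 Hz.
196 Hz mod fs = 20 Hz.
20 Hz ≤ fs/2 = 22 Hz, appears at 20 Hz.
Distinct values: {12 Hz, 16 Hz, 20 Hz}.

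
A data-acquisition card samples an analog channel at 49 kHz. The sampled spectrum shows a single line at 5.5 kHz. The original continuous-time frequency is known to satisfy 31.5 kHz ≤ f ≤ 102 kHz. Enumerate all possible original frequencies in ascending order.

Frequencies that alias to 5.5 kHz are k·fs ± 5.5 kHz for integer k ≥ 0.
k=0: 5.5 kHz.
k=1: 43.5 kHz, 54.5 kHz.
k=2: 92.5 kHz, 103.5 kHz.
k=3: 141.5 kHz, 152.5 kHz.
Within [31.5 kHz, 102 kHz]: 43.5 kHz, 54.5 kHz, 92.5 kHz.

43.5 kHz, 54.5 kHz, 92.5 kHz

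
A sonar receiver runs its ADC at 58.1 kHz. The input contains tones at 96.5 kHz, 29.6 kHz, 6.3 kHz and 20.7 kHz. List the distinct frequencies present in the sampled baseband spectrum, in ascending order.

fs/2 = 29.05 kHz.
96.5 kHz mod fs = 38.4 kHz.
38.4 kHz > fs/2 = 29.05 kHz, folds to fs − 38.4 kHz = 19.7 kHz.
29.6 kHz > fs/2 = 29.05 kHz, folds to fs − 29.6 kHz = 28.5 kHz.
6.3 kHz ≤ fs/2 = 29.05 kHz, passes unchanged.
20.7 kHz ≤ fs/2 = 29.05 kHz, passes unchanged.
Distinct values: {6.3 kHz, 19.7 kHz, 20.7 kHz, 28.5 kHz}.

6.3 kHz, 19.7 kHz, 20.7 kHz, 28.5 kHz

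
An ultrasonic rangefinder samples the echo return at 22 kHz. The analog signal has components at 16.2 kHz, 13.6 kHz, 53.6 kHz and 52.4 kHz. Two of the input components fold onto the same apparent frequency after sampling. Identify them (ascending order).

13.6 kHz, 52.4 kHz

fs/2 = 11 kHz.
16.2 kHz > fs/2 = 11 kHz, folds to fs − 16.2 kHz = 5.8 kHz.
13.6 kHz > fs/2 = 11 kHz, folds to fs − 13.6 kHz = 8.4 kHz.
53.6 kHz mod fs = 9.6 kHz.
9.6 kHz ≤ fs/2 = 11 kHz, appears at 9.6 kHz.
52.4 kHz mod fs = 8.4 kHz.
8.4 kHz ≤ fs/2 = 11 kHz, appears at 8.4 kHz.
13.6 kHz and 52.4 kHz both map to 8.4 kHz.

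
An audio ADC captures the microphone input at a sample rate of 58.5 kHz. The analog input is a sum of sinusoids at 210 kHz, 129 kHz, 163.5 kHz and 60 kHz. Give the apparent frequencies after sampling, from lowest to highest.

1.5 kHz, 12 kHz, 24 kHz

fs/2 = 29.25 kHz.
210 kHz mod fs = 34.5 kHz.
34.5 kHz > fs/2 = 29.25 kHz, folds to fs − 34.5 kHz = 24 kHz.
129 kHz mod fs = 12 kHz.
12 kHz ≤ fs/2 = 29.25 kHz, appears at 12 kHz.
163.5 kHz mod fs = 46.5 kHz.
46.5 kHz > fs/2 = 29.25 kHz, folds to fs − 46.5 kHz = 12 kHz.
60 kHz mod fs = 1.5 kHz.
1.5 kHz ≤ fs/2 = 29.25 kHz, appears at 1.5 kHz.
Distinct values: {1.5 kHz, 12 kHz, 24 kHz}.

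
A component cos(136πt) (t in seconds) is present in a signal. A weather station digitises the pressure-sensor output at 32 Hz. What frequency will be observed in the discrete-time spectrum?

ω = 136π rad/s → f = ω/(2π) = 68 Hz.
68 Hz mod fs = 4 Hz.
4 Hz ≤ fs/2 = 16 Hz, appears at 4 Hz.

4 Hz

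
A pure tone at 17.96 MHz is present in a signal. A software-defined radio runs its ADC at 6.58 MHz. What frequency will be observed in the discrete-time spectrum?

1.78 MHz

17.96 MHz mod fs = 4.8 MHz.
4.8 MHz > fs/2 = 3.29 MHz, folds to fs − 4.8 MHz = 1.78 MHz.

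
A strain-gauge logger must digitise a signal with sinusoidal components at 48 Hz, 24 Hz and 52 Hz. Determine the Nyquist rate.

104 Hz

Highest-frequency component: 52 Hz.
Nyquist rate = 2 × 52 Hz = 104 Hz.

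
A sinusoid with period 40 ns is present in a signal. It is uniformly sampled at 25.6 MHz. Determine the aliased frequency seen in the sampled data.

0.6 MHz

T = 40 ns → f = 1/T = 25 MHz.
25 MHz > fs/2 = 12.8 MHz, folds to fs − 25 MHz = 0.6 MHz.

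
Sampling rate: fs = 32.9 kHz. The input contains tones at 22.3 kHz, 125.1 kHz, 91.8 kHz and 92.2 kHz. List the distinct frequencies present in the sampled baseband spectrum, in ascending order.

fs/2 = 16.45 kHz.
22.3 kHz > fs/2 = 16.45 kHz, folds to fs − 22.3 kHz = 10.6 kHz.
125.1 kHz mod fs = 26.4 kHz.
26.4 kHz > fs/2 = 16.45 kHz, folds to fs − 26.4 kHz = 6.5 kHz.
91.8 kHz mod fs = 26 kHz.
26 kHz > fs/2 = 16.45 kHz, folds to fs − 26 kHz = 6.9 kHz.
92.2 kHz mod fs = 26.4 kHz.
26.4 kHz > fs/2 = 16.45 kHz, folds to fs − 26.4 kHz = 6.5 kHz.
Distinct values: {6.5 kHz, 6.9 kHz, 10.6 kHz}.

6.5 kHz, 6.9 kHz, 10.6 kHz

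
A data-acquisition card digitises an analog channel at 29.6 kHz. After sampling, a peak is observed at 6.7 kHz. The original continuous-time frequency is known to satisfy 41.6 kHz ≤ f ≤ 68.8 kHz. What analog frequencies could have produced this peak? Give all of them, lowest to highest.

Frequencies that alias to 6.7 kHz are k·fs ± 6.7 kHz for integer k ≥ 0.
k=0: 6.7 kHz.
k=1: 22.9 kHz, 36.3 kHz.
k=2: 52.5 kHz, 65.9 kHz.
k=3: 82.1 kHz, 95.5 kHz.
Within [41.6 kHz, 68.8 kHz]: 52.5 kHz, 65.9 kHz.

52.5 kHz, 65.9 kHz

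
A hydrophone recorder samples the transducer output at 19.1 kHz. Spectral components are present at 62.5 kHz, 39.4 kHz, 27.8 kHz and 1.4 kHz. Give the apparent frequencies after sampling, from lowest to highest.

1.2 kHz, 1.4 kHz, 5.2 kHz, 8.7 kHz

fs/2 = 9.55 kHz.
62.5 kHz mod fs = 5.2 kHz.
5.2 kHz ≤ fs/2 = 9.55 kHz, appears at 5.2 kHz.
39.4 kHz mod fs = 1.2 kHz.
1.2 kHz ≤ fs/2 = 9.55 kHz, appears at 1.2 kHz.
27.8 kHz mod fs = 8.7 kHz.
8.7 kHz ≤ fs/2 = 9.55 kHz, appears at 8.7 kHz.
1.4 kHz ≤ fs/2 = 9.55 kHz, passes unchanged.
Distinct values: {1.2 kHz, 1.4 kHz, 5.2 kHz, 8.7 kHz}.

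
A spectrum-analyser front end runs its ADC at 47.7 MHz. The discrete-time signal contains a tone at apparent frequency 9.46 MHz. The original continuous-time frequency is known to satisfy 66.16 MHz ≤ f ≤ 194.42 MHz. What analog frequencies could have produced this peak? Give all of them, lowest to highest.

Frequencies that alias to 9.46 MHz are k·fs ± 9.46 MHz for integer k ≥ 0.
k=0: 9.46 MHz.
k=1: 38.24 MHz, 57.16 MHz.
k=2: 85.94 MHz, 104.86 MHz.
k=3: 133.64 MHz, 152.56 MHz.
k=4: 181.34 MHz, 200.26 MHz.
k=5: 229.04 MHz, 247.96 MHz.
Within [66.16 MHz, 194.42 MHz]: 85.94 MHz, 104.86 MHz, 133.64 MHz, 152.56 MHz, 181.34 MHz.

85.94 MHz, 104.86 MHz, 133.64 MHz, 152.56 MHz, 181.34 MHz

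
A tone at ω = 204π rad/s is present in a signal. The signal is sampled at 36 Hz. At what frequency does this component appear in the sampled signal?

ω = 204π rad/s → f = ω/(2π) = 102 Hz.
102 Hz mod fs = 30 Hz.
30 Hz > fs/2 = 18 Hz, folds to fs − 30 Hz = 6 Hz.

6 Hz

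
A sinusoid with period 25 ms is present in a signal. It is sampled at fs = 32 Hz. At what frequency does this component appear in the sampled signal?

8 Hz

T = 25 ms → f = 1/T = 40 Hz.
40 Hz mod fs = 8 Hz.
8 Hz ≤ fs/2 = 16 Hz, appears at 8 Hz.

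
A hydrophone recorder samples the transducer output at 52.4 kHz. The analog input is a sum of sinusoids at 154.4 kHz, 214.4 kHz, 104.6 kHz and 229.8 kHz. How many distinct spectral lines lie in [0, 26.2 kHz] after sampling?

4

fs/2 = 26.2 kHz.
154.4 kHz mod fs = 49.6 kHz.
49.6 kHz > fs/2 = 26.2 kHz, folds to fs − 49.6 kHz = 2.8 kHz.
214.4 kHz mod fs = 4.8 kHz.
4.8 kHz ≤ fs/2 = 26.2 kHz, appears at 4.8 kHz.
104.6 kHz mod fs = 52.2 kHz.
52.2 kHz > fs/2 = 26.2 kHz, folds to fs − 52.2 kHz = 0.2 kHz.
229.8 kHz mod fs = 20.2 kHz.
20.2 kHz ≤ fs/2 = 26.2 kHz, appears at 20.2 kHz.
Distinct values: {0.2 kHz, 2.8 kHz, 4.8 kHz, 20.2 kHz} → 4.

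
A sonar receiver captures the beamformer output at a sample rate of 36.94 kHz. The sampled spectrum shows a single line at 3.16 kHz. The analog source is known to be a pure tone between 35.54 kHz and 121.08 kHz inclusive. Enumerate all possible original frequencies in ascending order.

Frequencies that alias to 3.16 kHz are k·fs ± 3.16 kHz for integer k ≥ 0.
k=0: 3.16 kHz.
k=1: 33.78 kHz, 40.1 kHz.
k=2: 70.72 kHz, 77.04 kHz.
k=3: 107.66 kHz, 113.98 kHz.
k=4: 144.6 kHz, 150.92 kHz.
Within [35.54 kHz, 121.08 kHz]: 40.1 kHz, 70.72 kHz, 77.04 kHz, 107.66 kHz, 113.98 kHz.

40.1 kHz, 70.72 kHz, 77.04 kHz, 107.66 kHz, 113.98 kHz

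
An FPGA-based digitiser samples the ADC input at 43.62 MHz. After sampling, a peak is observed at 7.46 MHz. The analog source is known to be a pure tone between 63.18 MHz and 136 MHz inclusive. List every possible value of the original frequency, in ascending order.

79.78 MHz, 94.7 MHz, 123.4 MHz

Frequencies that alias to 7.46 MHz are k·fs ± 7.46 MHz for integer k ≥ 0.
k=0: 7.46 MHz.
k=1: 36.16 MHz, 51.08 MHz.
k=2: 79.78 MHz, 94.7 MHz.
k=3: 123.4 MHz, 138.32 MHz.
k=4: 167.02 MHz, 181.94 MHz.
Within [63.18 MHz, 136 MHz]: 79.78 MHz, 94.7 MHz, 123.4 MHz.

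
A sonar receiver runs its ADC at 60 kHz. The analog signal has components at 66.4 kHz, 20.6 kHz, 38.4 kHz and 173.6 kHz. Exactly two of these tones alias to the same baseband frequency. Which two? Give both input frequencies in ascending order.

fs/2 = 30 kHz.
66.4 kHz mod fs = 6.4 kHz.
6.4 kHz ≤ fs/2 = 30 kHz, appears at 6.4 kHz.
20.6 kHz ≤ fs/2 = 30 kHz, passes unchanged.
38.4 kHz > fs/2 = 30 kHz, folds to fs − 38.4 kHz = 21.6 kHz.
173.6 kHz mod fs = 53.6 kHz.
53.6 kHz > fs/2 = 30 kHz, folds to fs − 53.6 kHz = 6.4 kHz.
66.4 kHz and 173.6 kHz both map to 6.4 kHz.

66.4 kHz, 173.6 kHz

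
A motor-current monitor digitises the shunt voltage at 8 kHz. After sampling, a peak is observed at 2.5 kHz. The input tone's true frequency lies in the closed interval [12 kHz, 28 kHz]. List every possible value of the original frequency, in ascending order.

Frequencies that alias to 2.5 kHz are k·fs ± 2.5 kHz for integer k ≥ 0.
k=0: 2.5 kHz.
k=1: 5.5 kHz, 10.5 kHz.
k=2: 13.5 kHz, 18.5 kHz.
k=3: 21.5 kHz, 26.5 kHz.
k=4: 29.5 kHz, 34.5 kHz.
Within [12 kHz, 28 kHz]: 13.5 kHz, 18.5 kHz, 21.5 kHz, 26.5 kHz.

13.5 kHz, 18.5 kHz, 21.5 kHz, 26.5 kHz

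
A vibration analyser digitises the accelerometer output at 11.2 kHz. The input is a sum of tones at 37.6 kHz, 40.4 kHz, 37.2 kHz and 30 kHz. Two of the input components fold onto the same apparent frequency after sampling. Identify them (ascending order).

fs/2 = 5.6 kHz.
37.6 kHz mod fs = 4 kHz.
4 kHz ≤ fs/2 = 5.6 kHz, appears at 4 kHz.
40.4 kHz mod fs = 6.8 kHz.
6.8 kHz > fs/2 = 5.6 kHz, folds to fs − 6.8 kHz = 4.4 kHz.
37.2 kHz mod fs = 3.6 kHz.
3.6 kHz ≤ fs/2 = 5.6 kHz, appears at 3.6 kHz.
30 kHz mod fs = 7.6 kHz.
7.6 kHz > fs/2 = 5.6 kHz, folds to fs − 7.6 kHz = 3.6 kHz.
30 kHz and 37.2 kHz both map to 3.6 kHz.

30 kHz, 37.2 kHz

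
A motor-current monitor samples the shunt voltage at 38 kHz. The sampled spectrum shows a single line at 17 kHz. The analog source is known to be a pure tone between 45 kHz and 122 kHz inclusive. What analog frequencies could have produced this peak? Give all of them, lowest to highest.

55 kHz, 59 kHz, 93 kHz, 97 kHz

Frequencies that alias to 17 kHz are k·fs ± 17 kHz for integer k ≥ 0.
k=0: 17 kHz.
k=1: 21 kHz, 55 kHz.
k=2: 59 kHz, 93 kHz.
k=3: 97 kHz, 131 kHz.
k=4: 135 kHz, 169 kHz.
Within [45 kHz, 122 kHz]: 55 kHz, 59 kHz, 93 kHz, 97 kHz.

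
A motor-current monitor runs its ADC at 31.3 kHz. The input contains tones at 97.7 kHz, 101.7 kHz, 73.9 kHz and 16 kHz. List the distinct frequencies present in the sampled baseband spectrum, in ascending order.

fs/2 = 15.65 kHz.
97.7 kHz mod fs = 3.8 kHz.
3.8 kHz ≤ fs/2 = 15.65 kHz, appears at 3.8 kHz.
101.7 kHz mod fs = 7.8 kHz.
7.8 kHz ≤ fs/2 = 15.65 kHz, appears at 7.8 kHz.
73.9 kHz mod fs = 11.3 kHz.
11.3 kHz ≤ fs/2 = 15.65 kHz, appears at 11.3 kHz.
16 kHz > fs/2 = 15.65 kHz, folds to fs − 16 kHz = 15.3 kHz.
Distinct values: {3.8 kHz, 7.8 kHz, 11.3 kHz, 15.3 kHz}.

3.8 kHz, 7.8 kHz, 11.3 kHz, 15.3 kHz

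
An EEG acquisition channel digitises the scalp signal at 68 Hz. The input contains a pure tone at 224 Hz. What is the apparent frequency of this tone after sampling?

224 Hz mod fs = 20 Hz.
20 Hz ≤ fs/2 = 34 Hz, appears at 20 Hz.

20 Hz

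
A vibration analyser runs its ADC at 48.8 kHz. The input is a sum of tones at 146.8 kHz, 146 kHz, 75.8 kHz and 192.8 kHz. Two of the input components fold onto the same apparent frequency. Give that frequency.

fs/2 = 24.4 kHz.
146.8 kHz mod fs = 0.4 kHz.
0.4 kHz ≤ fs/2 = 24.4 kHz, appears at 0.4 kHz.
146 kHz mod fs = 48.4 kHz.
48.4 kHz > fs/2 = 24.4 kHz, folds to fs − 48.4 kHz = 0.4 kHz.
75.8 kHz mod fs = 27 kHz.
27 kHz > fs/2 = 24.4 kHz, folds to fs − 27 kHz = 21.8 kHz.
192.8 kHz mod fs = 46.4 kHz.
46.4 kHz > fs/2 = 24.4 kHz, folds to fs − 46.4 kHz = 2.4 kHz.
146 kHz and 146.8 kHz both map to 0.4 kHz.

0.4 kHz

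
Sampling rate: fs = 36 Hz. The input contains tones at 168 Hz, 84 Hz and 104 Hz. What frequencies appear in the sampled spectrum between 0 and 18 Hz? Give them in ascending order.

fs/2 = 18 Hz.
168 Hz mod fs = 24 Hz.
24 Hz > fs/2 = 18 Hz, folds to fs − 24 Hz = 12 Hz.
84 Hz mod fs = 12 Hz.
12 Hz ≤ fs/2 = 18 Hz, appears at 12 Hz.
104 Hz mod fs = 32 Hz.
32 Hz > fs/2 = 18 Hz, folds to fs − 32 Hz = 4 Hz.
Distinct values: {4 Hz, 12 Hz}.

4 Hz, 12 Hz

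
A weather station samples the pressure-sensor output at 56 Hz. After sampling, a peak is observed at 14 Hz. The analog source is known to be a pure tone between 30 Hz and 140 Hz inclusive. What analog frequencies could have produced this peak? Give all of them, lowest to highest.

42 Hz, 70 Hz, 98 Hz, 126 Hz

Frequencies that alias to 14 Hz are k·fs ± 14 Hz for integer k ≥ 0.
k=0: 14 Hz.
k=1: 42 Hz, 70 Hz.
k=2: 98 Hz, 126 Hz.
k=3: 154 Hz, 182 Hz.
Within [30 Hz, 140 Hz]: 42 Hz, 70 Hz, 98 Hz, 126 Hz.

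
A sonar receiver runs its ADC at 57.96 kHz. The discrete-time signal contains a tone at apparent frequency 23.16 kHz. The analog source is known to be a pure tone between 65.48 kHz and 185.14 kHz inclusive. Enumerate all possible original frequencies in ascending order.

Frequencies that alias to 23.16 kHz are k·fs ± 23.16 kHz for integer k ≥ 0.
k=0: 23.16 kHz.
k=1: 34.8 kHz, 81.12 kHz.
k=2: 92.76 kHz, 139.08 kHz.
k=3: 150.72 kHz, 197.04 kHz.
k=4: 208.68 kHz, 255 kHz.
Within [65.48 kHz, 185.14 kHz]: 81.12 kHz, 92.76 kHz, 139.08 kHz, 150.72 kHz.

81.12 kHz, 92.76 kHz, 139.08 kHz, 150.72 kHz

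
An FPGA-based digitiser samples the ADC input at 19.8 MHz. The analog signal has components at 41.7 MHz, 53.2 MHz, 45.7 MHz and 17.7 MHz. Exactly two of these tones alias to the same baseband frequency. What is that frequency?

2.1 MHz

fs/2 = 9.9 MHz.
41.7 MHz mod fs = 2.1 MHz.
2.1 MHz ≤ fs/2 = 9.9 MHz, appears at 2.1 MHz.
53.2 MHz mod fs = 13.6 MHz.
13.6 MHz > fs/2 = 9.9 MHz, folds to fs − 13.6 MHz = 6.2 MHz.
45.7 MHz mod fs = 6.1 MHz.
6.1 MHz ≤ fs/2 = 9.9 MHz, appears at 6.1 MHz.
17.7 MHz > fs/2 = 9.9 MHz, folds to fs − 17.7 MHz = 2.1 MHz.
17.7 MHz and 41.7 MHz both map to 2.1 MHz.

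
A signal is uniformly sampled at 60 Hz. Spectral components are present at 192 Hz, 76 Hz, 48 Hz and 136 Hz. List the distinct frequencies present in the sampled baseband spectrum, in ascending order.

fs/2 = 30 Hz.
192 Hz mod fs = 12 Hz.
12 Hz ≤ fs/2 = 30 Hz, appears at 12 Hz.
76 Hz mod fs = 16 Hz.
16 Hz ≤ fs/2 = 30 Hz, appears at 16 Hz.
48 Hz > fs/2 = 30 Hz, folds to fs − 48 Hz = 12 Hz.
136 Hz mod fs = 16 Hz.
16 Hz ≤ fs/2 = 30 Hz, appears at 16 Hz.
Distinct values: {12 Hz, 16 Hz}.

12 Hz, 16 Hz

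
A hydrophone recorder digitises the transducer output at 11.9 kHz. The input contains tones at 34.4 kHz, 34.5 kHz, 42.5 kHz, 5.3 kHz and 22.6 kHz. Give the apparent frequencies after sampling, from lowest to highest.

fs/2 = 5.95 kHz.
34.4 kHz mod fs = 10.6 kHz.
10.6 kHz > fs/2 = 5.95 kHz, folds to fs − 10.6 kHz = 1.3 kHz.
34.5 kHz mod fs = 10.7 kHz.
10.7 kHz > fs/2 = 5.95 kHz, folds to fs − 10.7 kHz = 1.2 kHz.
42.5 kHz mod fs = 6.8 kHz.
6.8 kHz > fs/2 = 5.95 kHz, folds to fs − 6.8 kHz = 5.1 kHz.
5.3 kHz ≤ fs/2 = 5.95 kHz, passes unchanged.
22.6 kHz mod fs = 10.7 kHz.
10.7 kHz > fs/2 = 5.95 kHz, folds to fs − 10.7 kHz = 1.2 kHz.
Distinct values: {1.2 kHz, 1.3 kHz, 5.1 kHz, 5.3 kHz}.

1.2 kHz, 1.3 kHz, 5.1 kHz, 5.3 kHz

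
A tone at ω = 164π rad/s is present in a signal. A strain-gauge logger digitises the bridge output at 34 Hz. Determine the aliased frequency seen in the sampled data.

ω = 164π rad/s → f = ω/(2π) = 82 Hz.
82 Hz mod fs = 14 Hz.
14 Hz ≤ fs/2 = 17 Hz, appears at 14 Hz.

14 Hz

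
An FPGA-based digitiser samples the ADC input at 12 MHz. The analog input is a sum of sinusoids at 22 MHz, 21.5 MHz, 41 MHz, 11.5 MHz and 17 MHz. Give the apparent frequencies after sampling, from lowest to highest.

0.5 MHz, 2 MHz, 2.5 MHz, 5 MHz

fs/2 = 6 MHz.
22 MHz mod fs = 10 MHz.
10 MHz > fs/2 = 6 MHz, folds to fs − 10 MHz = 2 MHz.
21.5 MHz mod fs = 9.5 MHz.
9.5 MHz > fs/2 = 6 MHz, folds to fs − 9.5 MHz = 2.5 MHz.
41 MHz mod fs = 5 MHz.
5 MHz ≤ fs/2 = 6 MHz, appears at 5 MHz.
11.5 MHz > fs/2 = 6 MHz, folds to fs − 11.5 MHz = 0.5 MHz.
17 MHz mod fs = 5 MHz.
5 MHz ≤ fs/2 = 6 MHz, appears at 5 MHz.
Distinct values: {0.5 MHz, 2 MHz, 2.5 MHz, 5 MHz}.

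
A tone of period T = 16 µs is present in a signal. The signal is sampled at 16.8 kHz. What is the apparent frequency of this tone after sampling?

T = 16 µs → f = 1/T = 62.5 kHz.
62.5 kHz mod fs = 12.1 kHz.
12.1 kHz > fs/2 = 8.4 kHz, folds to fs − 12.1 kHz = 4.7 kHz.

4.7 kHz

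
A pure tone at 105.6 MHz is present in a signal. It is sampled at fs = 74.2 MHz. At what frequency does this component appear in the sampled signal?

105.6 MHz mod fs = 31.4 MHz.
31.4 MHz ≤ fs/2 = 37.1 MHz, appears at 31.4 MHz.

31.4 MHz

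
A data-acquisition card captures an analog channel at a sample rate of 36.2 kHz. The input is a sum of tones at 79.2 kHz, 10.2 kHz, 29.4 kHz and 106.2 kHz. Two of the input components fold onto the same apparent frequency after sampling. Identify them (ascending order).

29.4 kHz, 79.2 kHz

fs/2 = 18.1 kHz.
79.2 kHz mod fs = 6.8 kHz.
6.8 kHz ≤ fs/2 = 18.1 kHz, appears at 6.8 kHz.
10.2 kHz ≤ fs/2 = 18.1 kHz, passes unchanged.
29.4 kHz > fs/2 = 18.1 kHz, folds to fs − 29.4 kHz = 6.8 kHz.
106.2 kHz mod fs = 33.8 kHz.
33.8 kHz > fs/2 = 18.1 kHz, folds to fs − 33.8 kHz = 2.4 kHz.
29.4 kHz and 79.2 kHz both map to 6.8 kHz.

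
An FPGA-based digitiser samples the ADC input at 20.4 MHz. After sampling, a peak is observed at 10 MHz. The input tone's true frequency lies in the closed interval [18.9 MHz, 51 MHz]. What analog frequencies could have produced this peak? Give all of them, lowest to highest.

30.4 MHz, 30.8 MHz, 50.8 MHz

Frequencies that alias to 10 MHz are k·fs ± 10 MHz for integer k ≥ 0.
k=0: 10 MHz.
k=1: 10.4 MHz, 30.4 MHz.
k=2: 30.8 MHz, 50.8 MHz.
k=3: 51.2 MHz, 71.2 MHz.
Within [18.9 MHz, 51 MHz]: 30.4 MHz, 30.8 MHz, 50.8 MHz.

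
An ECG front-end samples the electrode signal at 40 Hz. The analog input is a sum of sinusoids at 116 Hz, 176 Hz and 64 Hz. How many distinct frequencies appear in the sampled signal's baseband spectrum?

2

fs/2 = 20 Hz.
116 Hz mod fs = 36 Hz.
36 Hz > fs/2 = 20 Hz, folds to fs − 36 Hz = 4 Hz.
176 Hz mod fs = 16 Hz.
16 Hz ≤ fs/2 = 20 Hz, appears at 16 Hz.
64 Hz mod fs = 24 Hz.
24 Hz > fs/2 = 20 Hz, folds to fs − 24 Hz = 16 Hz.
Distinct values: {4 Hz, 16 Hz} → 2.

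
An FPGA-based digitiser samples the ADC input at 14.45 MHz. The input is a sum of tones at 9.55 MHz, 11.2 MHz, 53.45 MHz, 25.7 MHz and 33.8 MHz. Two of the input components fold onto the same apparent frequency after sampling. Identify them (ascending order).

9.55 MHz, 33.8 MHz

fs/2 = 7.225 MHz.
9.55 MHz > fs/2 = 7.225 MHz, folds to fs − 9.55 MHz = 4.9 MHz.
11.2 MHz > fs/2 = 7.225 MHz, folds to fs − 11.2 MHz = 3.25 MHz.
53.45 MHz mod fs = 10.1 MHz.
10.1 MHz > fs/2 = 7.225 MHz, folds to fs − 10.1 MHz = 4.35 MHz.
25.7 MHz mod fs = 11.25 MHz.
11.25 MHz > fs/2 = 7.225 MHz, folds to fs − 11.25 MHz = 3.2 MHz.
33.8 MHz mod fs = 4.9 MHz.
4.9 MHz ≤ fs/2 = 7.225 MHz, appears at 4.9 MHz.
9.55 MHz and 33.8 MHz both map to 4.9 MHz.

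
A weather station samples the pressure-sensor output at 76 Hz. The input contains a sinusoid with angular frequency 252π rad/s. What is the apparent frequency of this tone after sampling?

26 Hz

ω = 252π rad/s → f = ω/(2π) = 126 Hz.
126 Hz mod fs = 50 Hz.
50 Hz > fs/2 = 38 Hz, folds to fs − 50 Hz = 26 Hz.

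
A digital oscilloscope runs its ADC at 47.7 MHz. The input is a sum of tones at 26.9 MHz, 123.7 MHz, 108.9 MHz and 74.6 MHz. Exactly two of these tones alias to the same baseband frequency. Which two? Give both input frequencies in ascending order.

fs/2 = 23.85 MHz.
26.9 MHz > fs/2 = 23.85 MHz, folds to fs − 26.9 MHz = 20.8 MHz.
123.7 MHz mod fs = 28.3 MHz.
28.3 MHz > fs/2 = 23.85 MHz, folds to fs − 28.3 MHz = 19.4 MHz.
108.9 MHz mod fs = 13.5 MHz.
13.5 MHz ≤ fs/2 = 23.85 MHz, appears at 13.5 MHz.
74.6 MHz mod fs = 26.9 MHz.
26.9 MHz > fs/2 = 23.85 MHz, folds to fs − 26.9 MHz = 20.8 MHz.
26.9 MHz and 74.6 MHz both map to 20.8 MHz.

26.9 MHz, 74.6 MHz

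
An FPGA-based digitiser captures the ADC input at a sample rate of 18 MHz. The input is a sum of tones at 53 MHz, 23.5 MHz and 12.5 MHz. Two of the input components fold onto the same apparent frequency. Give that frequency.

fs/2 = 9 MHz.
53 MHz mod fs = 17 MHz.
17 MHz > fs/2 = 9 MHz, folds to fs − 17 MHz = 1 MHz.
23.5 MHz mod fs = 5.5 MHz.
5.5 MHz ≤ fs/2 = 9 MHz, appears at 5.5 MHz.
12.5 MHz > fs/2 = 9 MHz, folds to fs − 12.5 MHz = 5.5 MHz.
12.5 MHz and 23.5 MHz both map to 5.5 MHz.

5.5 MHz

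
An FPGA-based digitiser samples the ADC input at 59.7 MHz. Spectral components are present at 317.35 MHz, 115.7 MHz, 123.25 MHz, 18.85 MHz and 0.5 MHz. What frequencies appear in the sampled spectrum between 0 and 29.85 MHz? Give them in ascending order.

fs/2 = 29.85 MHz.
317.35 MHz mod fs = 18.85 MHz.
18.85 MHz ≤ fs/2 = 29.85 MHz, appears at 18.85 MHz.
115.7 MHz mod fs = 56 MHz.
56 MHz > fs/2 = 29.85 MHz, folds to fs − 56 MHz = 3.7 MHz.
123.25 MHz mod fs = 3.85 MHz.
3.85 MHz ≤ fs/2 = 29.85 MHz, appears at 3.85 MHz.
18.85 MHz ≤ fs/2 = 29.85 MHz, passes unchanged.
0.5 MHz ≤ fs/2 = 29.85 MHz, passes unchanged.
Distinct values: {0.5 MHz, 3.7 MHz, 3.85 MHz, 18.85 MHz}.

0.5 MHz, 3.7 MHz, 3.85 MHz, 18.85 MHz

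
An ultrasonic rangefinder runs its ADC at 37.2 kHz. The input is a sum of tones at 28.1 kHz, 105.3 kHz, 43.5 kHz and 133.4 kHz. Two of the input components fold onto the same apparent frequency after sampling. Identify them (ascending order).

fs/2 = 18.6 kHz.
28.1 kHz > fs/2 = 18.6 kHz, folds to fs − 28.1 kHz = 9.1 kHz.
105.3 kHz mod fs = 30.9 kHz.
30.9 kHz > fs/2 = 18.6 kHz, folds to fs − 30.9 kHz = 6.3 kHz.
43.5 kHz mod fs = 6.3 kHz.
6.3 kHz ≤ fs/2 = 18.6 kHz, appears at 6.3 kHz.
133.4 kHz mod fs = 21.8 kHz.
21.8 kHz > fs/2 = 18.6 kHz, folds to fs − 21.8 kHz = 15.4 kHz.
43.5 kHz and 105.3 kHz both map to 6.3 kHz.

43.5 kHz, 105.3 kHz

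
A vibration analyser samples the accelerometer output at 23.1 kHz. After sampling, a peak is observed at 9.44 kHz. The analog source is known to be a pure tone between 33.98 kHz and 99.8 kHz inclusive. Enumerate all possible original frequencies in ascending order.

Frequencies that alias to 9.44 kHz are k·fs ± 9.44 kHz for integer k ≥ 0.
k=0: 9.44 kHz.
k=1: 13.66 kHz, 32.54 kHz.
k=2: 36.76 kHz, 55.64 kHz.
k=3: 59.86 kHz, 78.74 kHz.
k=4: 82.96 kHz, 101.84 kHz.
k=5: 106.06 kHz, 124.94 kHz.
Within [33.98 kHz, 99.8 kHz]: 36.76 kHz, 55.64 kHz, 59.86 kHz, 78.74 kHz, 82.96 kHz.

36.76 kHz, 55.64 kHz, 59.86 kHz, 78.74 kHz, 82.96 kHz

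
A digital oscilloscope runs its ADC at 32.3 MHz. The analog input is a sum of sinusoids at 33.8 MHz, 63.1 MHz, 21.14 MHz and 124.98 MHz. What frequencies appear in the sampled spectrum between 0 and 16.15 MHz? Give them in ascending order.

fs/2 = 16.15 MHz.
33.8 MHz mod fs = 1.5 MHz.
1.5 MHz ≤ fs/2 = 16.15 MHz, appears at 1.5 MHz.
63.1 MHz mod fs = 30.8 MHz.
30.8 MHz > fs/2 = 16.15 MHz, folds to fs − 30.8 MHz = 1.5 MHz.
21.14 MHz > fs/2 = 16.15 MHz, folds to fs − 21.14 MHz = 11.16 MHz.
124.98 MHz mod fs = 28.08 MHz.
28.08 MHz > fs/2 = 16.15 MHz, folds to fs − 28.08 MHz = 4.22 MHz.
Distinct values: {1.5 MHz, 4.22 MHz, 11.16 MHz}.

1.5 MHz, 4.22 MHz, 11.16 MHz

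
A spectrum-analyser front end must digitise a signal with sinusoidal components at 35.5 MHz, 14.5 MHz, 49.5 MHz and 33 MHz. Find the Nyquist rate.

Highest-frequency component: 49.5 MHz.
Nyquist rate = 2 × 49.5 MHz = 99 MHz.

99 MHz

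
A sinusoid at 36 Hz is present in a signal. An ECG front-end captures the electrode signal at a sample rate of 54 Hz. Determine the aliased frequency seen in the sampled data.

36 Hz > fs/2 = 27 Hz, folds to fs − 36 Hz = 18 Hz.

18 Hz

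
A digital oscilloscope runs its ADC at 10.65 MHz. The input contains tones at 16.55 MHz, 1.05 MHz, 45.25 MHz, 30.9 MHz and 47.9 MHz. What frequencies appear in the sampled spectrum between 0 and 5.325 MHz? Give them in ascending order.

fs/2 = 5.325 MHz.
16.55 MHz mod fs = 5.9 MHz.
5.9 MHz > fs/2 = 5.325 MHz, folds to fs − 5.9 MHz = 4.75 MHz.
1.05 MHz ≤ fs/2 = 5.325 MHz, passes unchanged.
45.25 MHz mod fs = 2.65 MHz.
2.65 MHz ≤ fs/2 = 5.325 MHz, appears at 2.65 MHz.
30.9 MHz mod fs = 9.6 MHz.
9.6 MHz > fs/2 = 5.325 MHz, folds to fs − 9.6 MHz = 1.05 MHz.
47.9 MHz mod fs = 5.3 MHz.
5.3 MHz ≤ fs/2 = 5.325 MHz, appears at 5.3 MHz.
Distinct values: {1.05 MHz, 2.65 MHz, 4.75 MHz, 5.3 MHz}.

1.05 MHz, 2.65 MHz, 4.75 MHz, 5.3 MHz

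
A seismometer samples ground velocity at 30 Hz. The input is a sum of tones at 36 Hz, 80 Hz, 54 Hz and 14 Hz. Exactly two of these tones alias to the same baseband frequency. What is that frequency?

6 Hz

fs/2 = 15 Hz.
36 Hz mod fs = 6 Hz.
6 Hz ≤ fs/2 = 15 Hz, appears at 6 Hz.
80 Hz mod fs = 20 Hz.
20 Hz > fs/2 = 15 Hz, folds to fs − 20 Hz = 10 Hz.
54 Hz mod fs = 24 Hz.
24 Hz > fs/2 = 15 Hz, folds to fs − 24 Hz = 6 Hz.
14 Hz ≤ fs/2 = 15 Hz, passes unchanged.
36 Hz and 54 Hz both map to 6 Hz.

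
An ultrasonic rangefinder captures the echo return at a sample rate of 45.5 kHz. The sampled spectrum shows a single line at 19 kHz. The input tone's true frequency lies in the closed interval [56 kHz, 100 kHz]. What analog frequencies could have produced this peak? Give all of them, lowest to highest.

Frequencies that alias to 19 kHz are k·fs ± 19 kHz for integer k ≥ 0.
k=0: 19 kHz.
k=1: 26.5 kHz, 64.5 kHz.
k=2: 72 kHz, 110 kHz.
k=3: 117.5 kHz, 155.5 kHz.
Within [56 kHz, 100 kHz]: 64.5 kHz, 72 kHz.

64.5 kHz, 72 kHz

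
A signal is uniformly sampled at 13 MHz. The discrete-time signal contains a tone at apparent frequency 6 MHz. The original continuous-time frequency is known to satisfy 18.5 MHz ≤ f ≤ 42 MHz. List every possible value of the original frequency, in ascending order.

Frequencies that alias to 6 MHz are k·fs ± 6 MHz for integer k ≥ 0.
k=0: 6 MHz.
k=1: 7 MHz, 19 MHz.
k=2: 20 MHz, 32 MHz.
k=3: 33 MHz, 45 MHz.
k=4: 46 MHz, 58 MHz.
Within [18.5 MHz, 42 MHz]: 19 MHz, 20 MHz, 32 MHz, 33 MHz.

19 MHz, 20 MHz, 32 MHz, 33 MHz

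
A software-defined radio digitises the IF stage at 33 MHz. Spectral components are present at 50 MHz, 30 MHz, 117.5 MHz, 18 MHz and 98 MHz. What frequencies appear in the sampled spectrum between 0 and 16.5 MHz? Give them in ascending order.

fs/2 = 16.5 MHz.
50 MHz mod fs = 17 MHz.
17 MHz > fs/2 = 16.5 MHz, folds to fs − 17 MHz = 16 MHz.
30 MHz > fs/2 = 16.5 MHz, folds to fs − 30 MHz = 3 MHz.
117.5 MHz mod fs = 18.5 MHz.
18.5 MHz > fs/2 = 16.5 MHz, folds to fs − 18.5 MHz = 14.5 MHz.
18 MHz > fs/2 = 16.5 MHz, folds to fs − 18 MHz = 15 MHz.
98 MHz mod fs = 32 MHz.
32 MHz > fs/2 = 16.5 MHz, folds to fs − 32 MHz = 1 MHz.
Distinct values: {1 MHz, 3 MHz, 14.5 MHz, 15 MHz, 16 MHz}.

1 MHz, 3 MHz, 14.5 MHz, 15 MHz, 16 MHz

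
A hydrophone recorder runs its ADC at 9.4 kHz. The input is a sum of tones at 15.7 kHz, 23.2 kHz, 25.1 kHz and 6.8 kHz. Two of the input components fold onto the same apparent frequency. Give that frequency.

3.1 kHz

fs/2 = 4.7 kHz.
15.7 kHz mod fs = 6.3 kHz.
6.3 kHz > fs/2 = 4.7 kHz, folds to fs − 6.3 kHz = 3.1 kHz.
23.2 kHz mod fs = 4.4 kHz.
4.4 kHz ≤ fs/2 = 4.7 kHz, appears at 4.4 kHz.
25.1 kHz mod fs = 6.3 kHz.
6.3 kHz > fs/2 = 4.7 kHz, folds to fs − 6.3 kHz = 3.1 kHz.
6.8 kHz > fs/2 = 4.7 kHz, folds to fs − 6.8 kHz = 2.6 kHz.
15.7 kHz and 25.1 kHz both map to 3.1 kHz.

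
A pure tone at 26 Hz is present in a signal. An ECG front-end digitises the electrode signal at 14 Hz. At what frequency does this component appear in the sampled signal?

26 Hz mod fs = 12 Hz.
12 Hz > fs/2 = 7 Hz, folds to fs − 12 Hz = 2 Hz.

2 Hz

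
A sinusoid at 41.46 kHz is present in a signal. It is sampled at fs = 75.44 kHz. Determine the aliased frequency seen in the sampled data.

41.46 kHz > fs/2 = 37.72 kHz, folds to fs − 41.46 kHz = 33.98 kHz.

33.98 kHz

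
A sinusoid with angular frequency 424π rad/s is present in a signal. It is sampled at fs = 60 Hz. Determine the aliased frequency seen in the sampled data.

28 Hz

ω = 424π rad/s → f = ω/(2π) = 212 Hz.
212 Hz mod fs = 32 Hz.
32 Hz > fs/2 = 30 Hz, folds to fs − 32 Hz = 28 Hz.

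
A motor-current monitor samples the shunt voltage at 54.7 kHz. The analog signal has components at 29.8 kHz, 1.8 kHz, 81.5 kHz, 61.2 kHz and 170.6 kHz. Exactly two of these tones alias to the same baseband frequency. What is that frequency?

6.5 kHz

fs/2 = 27.35 kHz.
29.8 kHz > fs/2 = 27.35 kHz, folds to fs − 29.8 kHz = 24.9 kHz.
1.8 kHz ≤ fs/2 = 27.35 kHz, passes unchanged.
81.5 kHz mod fs = 26.8 kHz.
26.8 kHz ≤ fs/2 = 27.35 kHz, appears at 26.8 kHz.
61.2 kHz mod fs = 6.5 kHz.
6.5 kHz ≤ fs/2 = 27.35 kHz, appears at 6.5 kHz.
170.6 kHz mod fs = 6.5 kHz.
6.5 kHz ≤ fs/2 = 27.35 kHz, appears at 6.5 kHz.
61.2 kHz and 170.6 kHz both map to 6.5 kHz.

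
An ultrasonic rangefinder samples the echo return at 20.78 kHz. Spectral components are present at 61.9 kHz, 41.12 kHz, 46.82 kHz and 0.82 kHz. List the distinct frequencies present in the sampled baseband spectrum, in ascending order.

fs/2 = 10.39 kHz.
61.9 kHz mod fs = 20.34 kHz.
20.34 kHz > fs/2 = 10.39 kHz, folds to fs − 20.34 kHz = 0.44 kHz.
41.12 kHz mod fs = 20.34 kHz.
20.34 kHz > fs/2 = 10.39 kHz, folds to fs − 20.34 kHz = 0.44 kHz.
46.82 kHz mod fs = 5.26 kHz.
5.26 kHz ≤ fs/2 = 10.39 kHz, appears at 5.26 kHz.
0.82 kHz ≤ fs/2 = 10.39 kHz, passes unchanged.
Distinct values: {0.44 kHz, 0.82 kHz, 5.26 kHz}.

0.44 kHz, 0.82 kHz, 5.26 kHz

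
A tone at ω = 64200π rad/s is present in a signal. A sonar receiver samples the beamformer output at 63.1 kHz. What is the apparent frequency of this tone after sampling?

ω = 64200π rad/s → f = ω/(2π) = 32100 Hz = 32.1 kHz.
32.1 kHz > fs/2 = 31.55 kHz, folds to fs − 32.1 kHz = 31 kHz.

31 kHz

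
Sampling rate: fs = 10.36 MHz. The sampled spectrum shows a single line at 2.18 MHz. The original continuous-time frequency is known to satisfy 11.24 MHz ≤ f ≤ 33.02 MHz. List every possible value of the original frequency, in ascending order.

12.54 MHz, 18.54 MHz, 22.9 MHz, 28.9 MHz

Frequencies that alias to 2.18 MHz are k·fs ± 2.18 MHz for integer k ≥ 0.
k=0: 2.18 MHz.
k=1: 8.18 MHz, 12.54 MHz.
k=2: 18.54 MHz, 22.9 MHz.
k=3: 28.9 MHz, 33.26 MHz.
k=4: 39.26 MHz, 43.62 MHz.
Within [11.24 MHz, 33.02 MHz]: 12.54 MHz, 18.54 MHz, 22.9 MHz, 28.9 MHz.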